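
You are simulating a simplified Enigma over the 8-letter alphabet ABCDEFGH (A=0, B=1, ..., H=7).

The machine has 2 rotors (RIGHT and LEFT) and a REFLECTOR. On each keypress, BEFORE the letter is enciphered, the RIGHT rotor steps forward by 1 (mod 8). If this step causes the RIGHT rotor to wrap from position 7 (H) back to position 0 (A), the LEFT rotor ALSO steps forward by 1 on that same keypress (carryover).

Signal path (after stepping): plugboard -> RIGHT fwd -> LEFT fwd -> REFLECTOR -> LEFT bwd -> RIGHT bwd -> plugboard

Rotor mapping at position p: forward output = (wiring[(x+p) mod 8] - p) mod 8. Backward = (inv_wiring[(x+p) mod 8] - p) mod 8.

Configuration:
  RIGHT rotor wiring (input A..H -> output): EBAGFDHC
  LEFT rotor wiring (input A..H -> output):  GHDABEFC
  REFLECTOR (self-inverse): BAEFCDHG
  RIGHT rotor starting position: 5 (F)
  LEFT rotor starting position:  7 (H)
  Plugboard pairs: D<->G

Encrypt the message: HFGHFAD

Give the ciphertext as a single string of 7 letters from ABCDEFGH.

Char 1 ('H'): step: R->6, L=7; H->plug->H->R->F->L->C->refl->E->L'->D->R'->D->plug->G
Char 2 ('F'): step: R->7, L=7; F->plug->F->R->G->L->F->refl->D->L'->A->R'->H->plug->H
Char 3 ('G'): step: R->0, L->0 (L advanced); G->plug->D->R->G->L->F->refl->D->L'->C->R'->H->plug->H
Char 4 ('H'): step: R->1, L=0; H->plug->H->R->D->L->A->refl->B->L'->E->R'->D->plug->G
Char 5 ('F'): step: R->2, L=0; F->plug->F->R->A->L->G->refl->H->L'->B->R'->D->plug->G
Char 6 ('A'): step: R->3, L=0; A->plug->A->R->D->L->A->refl->B->L'->E->R'->D->plug->G
Char 7 ('D'): step: R->4, L=0; D->plug->G->R->E->L->B->refl->A->L'->D->R'->C->plug->C

Answer: GHHGGGC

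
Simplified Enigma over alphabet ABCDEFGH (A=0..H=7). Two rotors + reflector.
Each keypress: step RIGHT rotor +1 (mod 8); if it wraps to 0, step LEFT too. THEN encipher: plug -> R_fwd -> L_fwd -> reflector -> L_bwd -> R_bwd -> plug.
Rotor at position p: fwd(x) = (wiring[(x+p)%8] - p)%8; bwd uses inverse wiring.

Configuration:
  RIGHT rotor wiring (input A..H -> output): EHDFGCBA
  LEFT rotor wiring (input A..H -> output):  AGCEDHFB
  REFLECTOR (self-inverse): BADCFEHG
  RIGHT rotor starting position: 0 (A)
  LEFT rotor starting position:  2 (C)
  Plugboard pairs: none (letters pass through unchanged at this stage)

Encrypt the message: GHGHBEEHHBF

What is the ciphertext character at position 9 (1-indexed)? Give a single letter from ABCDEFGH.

Char 1 ('G'): step: R->1, L=2; G->plug->G->R->H->L->E->refl->F->L'->D->R'->H->plug->H
Char 2 ('H'): step: R->2, L=2; H->plug->H->R->F->L->H->refl->G->L'->G->R'->F->plug->F
Char 3 ('G'): step: R->3, L=2; G->plug->G->R->E->L->D->refl->C->L'->B->R'->F->plug->F
Char 4 ('H'): step: R->4, L=2; H->plug->H->R->B->L->C->refl->D->L'->E->R'->D->plug->D
Char 5 ('B'): step: R->5, L=2; B->plug->B->R->E->L->D->refl->C->L'->B->R'->H->plug->H
Char 6 ('E'): step: R->6, L=2; E->plug->E->R->F->L->H->refl->G->L'->G->R'->C->plug->C
Char 7 ('E'): step: R->7, L=2; E->plug->E->R->G->L->G->refl->H->L'->F->R'->B->plug->B
Char 8 ('H'): step: R->0, L->3 (L advanced); H->plug->H->R->A->L->B->refl->A->L'->B->R'->G->plug->G
Char 9 ('H'): step: R->1, L=3; H->plug->H->R->D->L->C->refl->D->L'->G->R'->A->plug->A

A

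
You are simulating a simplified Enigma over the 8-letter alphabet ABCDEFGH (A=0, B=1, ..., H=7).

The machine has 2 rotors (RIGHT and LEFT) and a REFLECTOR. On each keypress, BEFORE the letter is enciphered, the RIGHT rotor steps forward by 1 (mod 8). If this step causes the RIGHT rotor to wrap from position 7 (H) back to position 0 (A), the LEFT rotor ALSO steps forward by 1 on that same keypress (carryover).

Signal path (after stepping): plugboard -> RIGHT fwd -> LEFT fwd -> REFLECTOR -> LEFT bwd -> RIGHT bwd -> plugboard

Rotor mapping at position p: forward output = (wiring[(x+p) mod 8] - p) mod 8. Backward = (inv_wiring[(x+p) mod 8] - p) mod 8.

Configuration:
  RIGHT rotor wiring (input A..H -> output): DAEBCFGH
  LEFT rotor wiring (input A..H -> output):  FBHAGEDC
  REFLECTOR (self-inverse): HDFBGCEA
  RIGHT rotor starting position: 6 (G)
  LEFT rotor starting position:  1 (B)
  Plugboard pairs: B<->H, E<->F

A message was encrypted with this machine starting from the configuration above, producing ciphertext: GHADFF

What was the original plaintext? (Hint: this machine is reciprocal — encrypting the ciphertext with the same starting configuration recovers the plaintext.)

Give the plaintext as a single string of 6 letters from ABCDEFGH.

Answer: HAECAB

Derivation:
Char 1 ('G'): step: R->7, L=1; G->plug->G->R->G->L->B->refl->D->L'->E->R'->B->plug->H
Char 2 ('H'): step: R->0, L->2 (L advanced); H->plug->B->R->A->L->F->refl->C->L'->D->R'->A->plug->A
Char 3 ('A'): step: R->1, L=2; A->plug->A->R->H->L->H->refl->A->L'->F->R'->F->plug->E
Char 4 ('D'): step: R->2, L=2; D->plug->D->R->D->L->C->refl->F->L'->A->R'->C->plug->C
Char 5 ('F'): step: R->3, L=2; F->plug->E->R->E->L->B->refl->D->L'->G->R'->A->plug->A
Char 6 ('F'): step: R->4, L=2; F->plug->E->R->H->L->H->refl->A->L'->F->R'->H->plug->B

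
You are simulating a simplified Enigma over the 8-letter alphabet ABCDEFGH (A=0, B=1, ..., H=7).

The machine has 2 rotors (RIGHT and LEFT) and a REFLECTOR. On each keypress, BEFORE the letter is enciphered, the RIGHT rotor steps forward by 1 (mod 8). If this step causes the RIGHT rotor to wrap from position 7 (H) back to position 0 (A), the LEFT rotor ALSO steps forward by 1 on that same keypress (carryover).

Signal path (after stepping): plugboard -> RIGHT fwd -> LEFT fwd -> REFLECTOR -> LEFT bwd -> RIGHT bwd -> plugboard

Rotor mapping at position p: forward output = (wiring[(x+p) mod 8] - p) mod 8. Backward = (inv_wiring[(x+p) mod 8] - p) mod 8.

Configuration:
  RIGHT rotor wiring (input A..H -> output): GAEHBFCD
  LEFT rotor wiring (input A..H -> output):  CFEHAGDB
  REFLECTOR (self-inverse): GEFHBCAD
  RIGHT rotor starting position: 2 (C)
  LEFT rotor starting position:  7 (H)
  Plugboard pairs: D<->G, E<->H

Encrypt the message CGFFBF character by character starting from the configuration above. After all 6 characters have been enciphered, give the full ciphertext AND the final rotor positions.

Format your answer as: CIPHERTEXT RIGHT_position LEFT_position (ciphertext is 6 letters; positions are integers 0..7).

Answer: AABHGC 0 0

Derivation:
Char 1 ('C'): step: R->3, L=7; C->plug->C->R->C->L->G->refl->A->L'->E->R'->A->plug->A
Char 2 ('G'): step: R->4, L=7; G->plug->D->R->H->L->E->refl->B->L'->F->R'->A->plug->A
Char 3 ('F'): step: R->5, L=7; F->plug->F->R->H->L->E->refl->B->L'->F->R'->B->plug->B
Char 4 ('F'): step: R->6, L=7; F->plug->F->R->B->L->D->refl->H->L'->G->R'->E->plug->H
Char 5 ('B'): step: R->7, L=7; B->plug->B->R->H->L->E->refl->B->L'->F->R'->D->plug->G
Char 6 ('F'): step: R->0, L->0 (L advanced); F->plug->F->R->F->L->G->refl->A->L'->E->R'->C->plug->C
Final: ciphertext=AABHGC, RIGHT=0, LEFT=0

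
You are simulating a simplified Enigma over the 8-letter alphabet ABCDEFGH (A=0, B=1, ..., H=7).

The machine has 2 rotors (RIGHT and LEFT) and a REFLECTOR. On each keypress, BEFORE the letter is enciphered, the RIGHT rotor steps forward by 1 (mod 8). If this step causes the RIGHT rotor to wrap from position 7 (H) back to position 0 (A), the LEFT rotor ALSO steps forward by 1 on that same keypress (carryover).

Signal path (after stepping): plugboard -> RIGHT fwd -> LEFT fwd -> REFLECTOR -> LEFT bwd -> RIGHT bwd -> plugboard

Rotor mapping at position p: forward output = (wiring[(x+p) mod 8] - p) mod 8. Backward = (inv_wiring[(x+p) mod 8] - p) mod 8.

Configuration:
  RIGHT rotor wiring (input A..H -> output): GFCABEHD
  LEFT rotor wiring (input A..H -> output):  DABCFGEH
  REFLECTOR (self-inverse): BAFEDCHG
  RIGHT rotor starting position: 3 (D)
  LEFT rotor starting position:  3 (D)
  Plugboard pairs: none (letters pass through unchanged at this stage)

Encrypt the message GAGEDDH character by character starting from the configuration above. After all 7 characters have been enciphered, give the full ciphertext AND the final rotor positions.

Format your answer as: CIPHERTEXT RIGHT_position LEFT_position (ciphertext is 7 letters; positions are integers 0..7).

Char 1 ('G'): step: R->4, L=3; G->plug->G->R->G->L->F->refl->C->L'->B->R'->F->plug->F
Char 2 ('A'): step: R->5, L=3; A->plug->A->R->H->L->G->refl->H->L'->A->R'->E->plug->E
Char 3 ('G'): step: R->6, L=3; G->plug->G->R->D->L->B->refl->A->L'->F->R'->B->plug->B
Char 4 ('E'): step: R->7, L=3; E->plug->E->R->B->L->C->refl->F->L'->G->R'->C->plug->C
Char 5 ('D'): step: R->0, L->4 (L advanced); D->plug->D->R->A->L->B->refl->A->L'->C->R'->C->plug->C
Char 6 ('D'): step: R->1, L=4; D->plug->D->R->A->L->B->refl->A->L'->C->R'->G->plug->G
Char 7 ('H'): step: R->2, L=4; H->plug->H->R->D->L->D->refl->E->L'->F->R'->E->plug->E
Final: ciphertext=FEBCCGE, RIGHT=2, LEFT=4

Answer: FEBCCGE 2 4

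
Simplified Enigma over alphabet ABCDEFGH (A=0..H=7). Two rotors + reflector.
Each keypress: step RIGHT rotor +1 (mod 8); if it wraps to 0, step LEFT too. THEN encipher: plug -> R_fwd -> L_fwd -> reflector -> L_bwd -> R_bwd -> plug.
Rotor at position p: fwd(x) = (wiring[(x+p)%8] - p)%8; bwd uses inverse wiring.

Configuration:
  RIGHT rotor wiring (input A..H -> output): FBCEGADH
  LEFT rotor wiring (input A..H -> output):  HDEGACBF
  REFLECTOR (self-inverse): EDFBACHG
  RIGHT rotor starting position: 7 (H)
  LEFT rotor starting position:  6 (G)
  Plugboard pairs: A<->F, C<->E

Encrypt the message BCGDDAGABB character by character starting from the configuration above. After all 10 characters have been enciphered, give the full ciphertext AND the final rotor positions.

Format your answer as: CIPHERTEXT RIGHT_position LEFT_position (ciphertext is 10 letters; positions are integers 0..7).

Char 1 ('B'): step: R->0, L->7 (L advanced); B->plug->B->R->B->L->A->refl->E->L'->C->R'->C->plug->E
Char 2 ('C'): step: R->1, L=7; C->plug->E->R->H->L->C->refl->F->L'->D->R'->C->plug->E
Char 3 ('G'): step: R->2, L=7; G->plug->G->R->D->L->F->refl->C->L'->H->R'->H->plug->H
Char 4 ('D'): step: R->3, L=7; D->plug->D->R->A->L->G->refl->H->L'->E->R'->E->plug->C
Char 5 ('D'): step: R->4, L=7; D->plug->D->R->D->L->F->refl->C->L'->H->R'->C->plug->E
Char 6 ('A'): step: R->5, L=7; A->plug->F->R->F->L->B->refl->D->L'->G->R'->B->plug->B
Char 7 ('G'): step: R->6, L=7; G->plug->G->R->A->L->G->refl->H->L'->E->R'->E->plug->C
Char 8 ('A'): step: R->7, L=7; A->plug->F->R->H->L->C->refl->F->L'->D->R'->D->plug->D
Char 9 ('B'): step: R->0, L->0 (L advanced); B->plug->B->R->B->L->D->refl->B->L'->G->R'->E->plug->C
Char 10 ('B'): step: R->1, L=0; B->plug->B->R->B->L->D->refl->B->L'->G->R'->G->plug->G
Final: ciphertext=EEHCEBCDCG, RIGHT=1, LEFT=0

Answer: EEHCEBCDCG 1 0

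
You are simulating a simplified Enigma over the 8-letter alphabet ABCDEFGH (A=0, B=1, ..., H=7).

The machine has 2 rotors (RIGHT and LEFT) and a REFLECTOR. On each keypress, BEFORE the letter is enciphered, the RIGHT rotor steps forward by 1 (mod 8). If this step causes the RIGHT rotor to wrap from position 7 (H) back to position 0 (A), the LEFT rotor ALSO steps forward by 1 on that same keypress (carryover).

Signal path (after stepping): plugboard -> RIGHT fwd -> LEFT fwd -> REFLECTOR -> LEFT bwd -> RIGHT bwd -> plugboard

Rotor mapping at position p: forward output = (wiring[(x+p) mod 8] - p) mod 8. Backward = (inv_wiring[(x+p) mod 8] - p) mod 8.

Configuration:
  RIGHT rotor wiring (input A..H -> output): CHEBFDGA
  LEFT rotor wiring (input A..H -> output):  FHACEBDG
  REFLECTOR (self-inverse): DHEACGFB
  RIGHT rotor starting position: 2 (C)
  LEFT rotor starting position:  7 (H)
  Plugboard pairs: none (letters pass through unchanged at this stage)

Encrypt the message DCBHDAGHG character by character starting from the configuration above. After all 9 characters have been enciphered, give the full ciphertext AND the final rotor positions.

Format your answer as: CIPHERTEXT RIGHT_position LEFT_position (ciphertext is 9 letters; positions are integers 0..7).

Char 1 ('D'): step: R->3, L=7; D->plug->D->R->D->L->B->refl->H->L'->A->R'->C->plug->C
Char 2 ('C'): step: R->4, L=7; C->plug->C->R->C->L->A->refl->D->L'->E->R'->D->plug->D
Char 3 ('B'): step: R->5, L=7; B->plug->B->R->B->L->G->refl->F->L'->F->R'->D->plug->D
Char 4 ('H'): step: R->6, L=7; H->plug->H->R->F->L->F->refl->G->L'->B->R'->D->plug->D
Char 5 ('D'): step: R->7, L=7; D->plug->D->R->F->L->F->refl->G->L'->B->R'->A->plug->A
Char 6 ('A'): step: R->0, L->0 (L advanced); A->plug->A->R->C->L->A->refl->D->L'->G->R'->G->plug->G
Char 7 ('G'): step: R->1, L=0; G->plug->G->R->H->L->G->refl->F->L'->A->R'->C->plug->C
Char 8 ('H'): step: R->2, L=0; H->plug->H->R->F->L->B->refl->H->L'->B->R'->D->plug->D
Char 9 ('G'): step: R->3, L=0; G->plug->G->R->E->L->E->refl->C->L'->D->R'->D->plug->D
Final: ciphertext=CDDDAGCDD, RIGHT=3, LEFT=0

Answer: CDDDAGCDD 3 0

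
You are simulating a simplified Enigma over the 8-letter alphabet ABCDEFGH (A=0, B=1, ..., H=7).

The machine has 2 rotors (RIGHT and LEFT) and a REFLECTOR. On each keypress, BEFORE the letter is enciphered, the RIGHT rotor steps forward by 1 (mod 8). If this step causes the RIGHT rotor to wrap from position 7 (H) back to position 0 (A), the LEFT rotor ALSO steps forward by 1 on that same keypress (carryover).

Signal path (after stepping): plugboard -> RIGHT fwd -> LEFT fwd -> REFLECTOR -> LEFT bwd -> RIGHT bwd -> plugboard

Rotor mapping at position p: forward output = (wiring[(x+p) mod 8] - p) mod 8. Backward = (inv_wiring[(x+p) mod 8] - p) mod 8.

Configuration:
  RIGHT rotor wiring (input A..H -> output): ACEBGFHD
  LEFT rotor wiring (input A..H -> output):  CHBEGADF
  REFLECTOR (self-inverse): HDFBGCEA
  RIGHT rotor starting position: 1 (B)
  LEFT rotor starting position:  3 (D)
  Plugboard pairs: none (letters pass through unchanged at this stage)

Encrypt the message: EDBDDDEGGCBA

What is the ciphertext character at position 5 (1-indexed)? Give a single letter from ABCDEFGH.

Char 1 ('E'): step: R->2, L=3; E->plug->E->R->F->L->H->refl->A->L'->D->R'->D->plug->D
Char 2 ('D'): step: R->3, L=3; D->plug->D->R->E->L->C->refl->F->L'->C->R'->C->plug->C
Char 3 ('B'): step: R->4, L=3; B->plug->B->R->B->L->D->refl->B->L'->A->R'->G->plug->G
Char 4 ('D'): step: R->5, L=3; D->plug->D->R->D->L->A->refl->H->L'->F->R'->E->plug->E
Char 5 ('D'): step: R->6, L=3; D->plug->D->R->E->L->C->refl->F->L'->C->R'->C->plug->C

C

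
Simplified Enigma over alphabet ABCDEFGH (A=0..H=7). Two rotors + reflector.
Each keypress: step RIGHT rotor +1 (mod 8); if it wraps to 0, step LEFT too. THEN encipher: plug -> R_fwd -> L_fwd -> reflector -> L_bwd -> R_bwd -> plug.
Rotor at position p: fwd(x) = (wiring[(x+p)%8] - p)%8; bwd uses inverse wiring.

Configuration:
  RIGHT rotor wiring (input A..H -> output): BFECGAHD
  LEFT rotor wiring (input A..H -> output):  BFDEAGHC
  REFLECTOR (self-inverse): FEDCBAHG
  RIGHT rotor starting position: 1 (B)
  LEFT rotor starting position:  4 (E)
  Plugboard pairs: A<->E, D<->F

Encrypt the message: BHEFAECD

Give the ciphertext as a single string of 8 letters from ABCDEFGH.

Answer: AGDDCDFF

Derivation:
Char 1 ('B'): step: R->2, L=4; B->plug->B->R->A->L->E->refl->B->L'->F->R'->E->plug->A
Char 2 ('H'): step: R->3, L=4; H->plug->H->R->B->L->C->refl->D->L'->C->R'->G->plug->G
Char 3 ('E'): step: R->4, L=4; E->plug->A->R->C->L->D->refl->C->L'->B->R'->F->plug->D
Char 4 ('F'): step: R->5, L=4; F->plug->D->R->E->L->F->refl->A->L'->H->R'->F->plug->D
Char 5 ('A'): step: R->6, L=4; A->plug->E->R->G->L->H->refl->G->L'->D->R'->C->plug->C
Char 6 ('E'): step: R->7, L=4; E->plug->A->R->E->L->F->refl->A->L'->H->R'->F->plug->D
Char 7 ('C'): step: R->0, L->5 (L advanced); C->plug->C->R->E->L->A->refl->F->L'->C->R'->D->plug->F
Char 8 ('D'): step: R->1, L=5; D->plug->F->R->G->L->H->refl->G->L'->F->R'->D->plug->F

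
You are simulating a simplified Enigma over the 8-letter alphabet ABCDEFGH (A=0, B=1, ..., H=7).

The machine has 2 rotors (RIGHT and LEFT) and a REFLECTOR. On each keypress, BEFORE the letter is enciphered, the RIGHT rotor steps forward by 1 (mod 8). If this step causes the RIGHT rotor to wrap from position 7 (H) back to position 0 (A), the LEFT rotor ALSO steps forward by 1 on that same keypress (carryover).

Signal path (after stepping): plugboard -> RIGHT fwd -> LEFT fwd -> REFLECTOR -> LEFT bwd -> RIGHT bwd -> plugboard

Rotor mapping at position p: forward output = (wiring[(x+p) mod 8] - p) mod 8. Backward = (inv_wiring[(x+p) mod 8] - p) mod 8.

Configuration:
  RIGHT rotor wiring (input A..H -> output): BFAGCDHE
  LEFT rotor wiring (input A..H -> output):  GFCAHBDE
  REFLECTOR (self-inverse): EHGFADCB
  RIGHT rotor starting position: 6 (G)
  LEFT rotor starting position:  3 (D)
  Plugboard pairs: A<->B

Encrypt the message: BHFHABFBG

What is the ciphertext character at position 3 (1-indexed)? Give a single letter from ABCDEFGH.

Char 1 ('B'): step: R->7, L=3; B->plug->A->R->F->L->D->refl->F->L'->A->R'->H->plug->H
Char 2 ('H'): step: R->0, L->4 (L advanced); H->plug->H->R->E->L->C->refl->G->L'->G->R'->D->plug->D
Char 3 ('F'): step: R->1, L=4; F->plug->F->R->G->L->G->refl->C->L'->E->R'->A->plug->B

B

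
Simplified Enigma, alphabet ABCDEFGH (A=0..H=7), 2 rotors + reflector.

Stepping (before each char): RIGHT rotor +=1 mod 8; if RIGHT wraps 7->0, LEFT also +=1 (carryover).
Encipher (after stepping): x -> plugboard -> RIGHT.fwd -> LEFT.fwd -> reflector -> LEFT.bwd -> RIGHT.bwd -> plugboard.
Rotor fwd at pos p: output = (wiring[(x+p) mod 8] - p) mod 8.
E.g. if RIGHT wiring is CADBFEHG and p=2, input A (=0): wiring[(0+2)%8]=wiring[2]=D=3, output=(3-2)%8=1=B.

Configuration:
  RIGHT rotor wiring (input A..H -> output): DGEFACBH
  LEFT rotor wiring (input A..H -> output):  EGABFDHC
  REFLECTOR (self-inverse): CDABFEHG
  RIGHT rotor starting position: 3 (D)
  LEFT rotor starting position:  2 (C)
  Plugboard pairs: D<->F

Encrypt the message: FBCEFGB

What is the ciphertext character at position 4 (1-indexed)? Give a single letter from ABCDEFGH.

Char 1 ('F'): step: R->4, L=2; F->plug->D->R->D->L->B->refl->D->L'->C->R'->F->plug->D
Char 2 ('B'): step: R->5, L=2; B->plug->B->R->E->L->F->refl->E->L'->H->R'->F->plug->D
Char 3 ('C'): step: R->6, L=2; C->plug->C->R->F->L->A->refl->C->L'->G->R'->E->plug->E
Char 4 ('E'): step: R->7, L=2; E->plug->E->R->G->L->C->refl->A->L'->F->R'->D->plug->F

F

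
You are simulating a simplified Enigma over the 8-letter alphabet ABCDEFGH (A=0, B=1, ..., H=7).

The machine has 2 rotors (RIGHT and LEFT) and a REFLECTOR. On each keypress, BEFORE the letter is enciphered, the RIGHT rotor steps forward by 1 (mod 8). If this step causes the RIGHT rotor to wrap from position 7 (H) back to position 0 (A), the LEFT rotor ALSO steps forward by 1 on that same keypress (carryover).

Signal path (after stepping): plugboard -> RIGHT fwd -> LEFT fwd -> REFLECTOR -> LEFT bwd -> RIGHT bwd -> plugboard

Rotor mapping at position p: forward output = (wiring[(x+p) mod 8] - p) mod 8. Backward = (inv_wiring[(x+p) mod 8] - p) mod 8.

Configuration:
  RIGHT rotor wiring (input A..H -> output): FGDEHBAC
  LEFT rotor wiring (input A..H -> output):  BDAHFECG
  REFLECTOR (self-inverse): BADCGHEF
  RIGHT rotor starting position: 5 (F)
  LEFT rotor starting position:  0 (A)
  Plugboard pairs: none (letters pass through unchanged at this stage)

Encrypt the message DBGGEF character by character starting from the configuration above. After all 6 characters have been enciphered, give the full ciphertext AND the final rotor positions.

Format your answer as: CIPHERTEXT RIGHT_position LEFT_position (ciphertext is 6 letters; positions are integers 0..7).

Char 1 ('D'): step: R->6, L=0; D->plug->D->R->A->L->B->refl->A->L'->C->R'->A->plug->A
Char 2 ('B'): step: R->7, L=0; B->plug->B->R->G->L->C->refl->D->L'->B->R'->H->plug->H
Char 3 ('G'): step: R->0, L->1 (L advanced); G->plug->G->R->A->L->C->refl->D->L'->E->R'->D->plug->D
Char 4 ('G'): step: R->1, L=1; G->plug->G->R->B->L->H->refl->F->L'->G->R'->D->plug->D
Char 5 ('E'): step: R->2, L=1; E->plug->E->R->G->L->F->refl->H->L'->B->R'->A->plug->A
Char 6 ('F'): step: R->3, L=1; F->plug->F->R->C->L->G->refl->E->L'->D->R'->G->plug->G
Final: ciphertext=AHDDAG, RIGHT=3, LEFT=1

Answer: AHDDAG 3 1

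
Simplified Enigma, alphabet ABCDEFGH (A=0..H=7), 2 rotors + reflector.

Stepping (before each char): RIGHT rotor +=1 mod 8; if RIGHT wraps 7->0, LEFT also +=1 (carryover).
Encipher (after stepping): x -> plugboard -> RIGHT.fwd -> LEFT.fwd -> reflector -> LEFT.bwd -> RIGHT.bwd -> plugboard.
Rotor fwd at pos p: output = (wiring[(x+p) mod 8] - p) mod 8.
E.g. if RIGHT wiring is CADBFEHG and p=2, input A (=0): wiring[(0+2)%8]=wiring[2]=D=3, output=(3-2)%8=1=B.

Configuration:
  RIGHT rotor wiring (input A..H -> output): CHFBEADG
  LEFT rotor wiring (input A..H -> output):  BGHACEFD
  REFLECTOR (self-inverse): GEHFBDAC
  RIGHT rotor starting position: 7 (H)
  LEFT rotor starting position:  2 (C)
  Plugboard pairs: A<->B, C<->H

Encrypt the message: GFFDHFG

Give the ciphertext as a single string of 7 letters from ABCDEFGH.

Char 1 ('G'): step: R->0, L->3 (L advanced); G->plug->G->R->D->L->C->refl->H->L'->B->R'->D->plug->D
Char 2 ('F'): step: R->1, L=3; F->plug->F->R->C->L->B->refl->E->L'->H->R'->E->plug->E
Char 3 ('F'): step: R->2, L=3; F->plug->F->R->E->L->A->refl->G->L'->F->R'->H->plug->C
Char 4 ('D'): step: R->3, L=3; D->plug->D->R->A->L->F->refl->D->L'->G->R'->A->plug->B
Char 5 ('H'): step: R->4, L=3; H->plug->C->R->H->L->E->refl->B->L'->C->R'->D->plug->D
Char 6 ('F'): step: R->5, L=3; F->plug->F->R->A->L->F->refl->D->L'->G->R'->B->plug->A
Char 7 ('G'): step: R->6, L=3; G->plug->G->R->G->L->D->refl->F->L'->A->R'->B->plug->A

Answer: DECBDAA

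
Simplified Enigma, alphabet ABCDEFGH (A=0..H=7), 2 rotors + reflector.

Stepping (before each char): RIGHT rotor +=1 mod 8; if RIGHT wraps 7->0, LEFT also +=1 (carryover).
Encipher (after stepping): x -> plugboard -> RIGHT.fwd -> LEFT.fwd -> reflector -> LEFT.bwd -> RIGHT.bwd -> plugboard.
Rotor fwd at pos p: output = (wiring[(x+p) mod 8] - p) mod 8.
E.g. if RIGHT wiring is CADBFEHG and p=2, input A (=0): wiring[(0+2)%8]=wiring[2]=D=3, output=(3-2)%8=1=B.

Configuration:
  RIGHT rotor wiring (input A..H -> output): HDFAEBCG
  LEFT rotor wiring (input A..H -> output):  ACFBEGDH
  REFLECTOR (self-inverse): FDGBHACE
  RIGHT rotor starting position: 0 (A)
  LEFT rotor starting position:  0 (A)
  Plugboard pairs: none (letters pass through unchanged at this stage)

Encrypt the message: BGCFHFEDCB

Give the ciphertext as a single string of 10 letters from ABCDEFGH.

Answer: CHEHABFBFG

Derivation:
Char 1 ('B'): step: R->1, L=0; B->plug->B->R->E->L->E->refl->H->L'->H->R'->C->plug->C
Char 2 ('G'): step: R->2, L=0; G->plug->G->R->F->L->G->refl->C->L'->B->R'->H->plug->H
Char 3 ('C'): step: R->3, L=0; C->plug->C->R->G->L->D->refl->B->L'->D->R'->E->plug->E
Char 4 ('F'): step: R->4, L=0; F->plug->F->R->H->L->H->refl->E->L'->E->R'->H->plug->H
Char 5 ('H'): step: R->5, L=0; H->plug->H->R->H->L->H->refl->E->L'->E->R'->A->plug->A
Char 6 ('F'): step: R->6, L=0; F->plug->F->R->C->L->F->refl->A->L'->A->R'->B->plug->B
Char 7 ('E'): step: R->7, L=0; E->plug->E->R->B->L->C->refl->G->L'->F->R'->F->plug->F
Char 8 ('D'): step: R->0, L->1 (L advanced); D->plug->D->R->A->L->B->refl->D->L'->D->R'->B->plug->B
Char 9 ('C'): step: R->1, L=1; C->plug->C->R->H->L->H->refl->E->L'->B->R'->F->plug->F
Char 10 ('B'): step: R->2, L=1; B->plug->B->R->G->L->G->refl->C->L'->F->R'->G->plug->G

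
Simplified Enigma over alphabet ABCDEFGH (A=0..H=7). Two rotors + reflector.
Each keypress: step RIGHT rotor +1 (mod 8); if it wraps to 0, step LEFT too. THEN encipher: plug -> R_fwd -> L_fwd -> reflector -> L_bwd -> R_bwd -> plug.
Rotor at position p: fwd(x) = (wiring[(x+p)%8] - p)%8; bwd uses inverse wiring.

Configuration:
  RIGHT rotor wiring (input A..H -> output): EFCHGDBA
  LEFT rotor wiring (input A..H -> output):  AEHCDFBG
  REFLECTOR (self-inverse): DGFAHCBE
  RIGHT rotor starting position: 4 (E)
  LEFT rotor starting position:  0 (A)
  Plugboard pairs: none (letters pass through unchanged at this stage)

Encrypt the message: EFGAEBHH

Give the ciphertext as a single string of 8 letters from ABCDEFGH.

Char 1 ('E'): step: R->5, L=0; E->plug->E->R->A->L->A->refl->D->L'->E->R'->B->plug->B
Char 2 ('F'): step: R->6, L=0; F->plug->F->R->B->L->E->refl->H->L'->C->R'->B->plug->B
Char 3 ('G'): step: R->7, L=0; G->plug->G->R->E->L->D->refl->A->L'->A->R'->E->plug->E
Char 4 ('A'): step: R->0, L->1 (L advanced); A->plug->A->R->E->L->E->refl->H->L'->H->R'->D->plug->D
Char 5 ('E'): step: R->1, L=1; E->plug->E->R->C->L->B->refl->G->L'->B->R'->B->plug->B
Char 6 ('B'): step: R->2, L=1; B->plug->B->R->F->L->A->refl->D->L'->A->R'->A->plug->A
Char 7 ('H'): step: R->3, L=1; H->plug->H->R->H->L->H->refl->E->L'->E->R'->A->plug->A
Char 8 ('H'): step: R->4, L=1; H->plug->H->R->D->L->C->refl->F->L'->G->R'->G->plug->G

Answer: BBEDBAAG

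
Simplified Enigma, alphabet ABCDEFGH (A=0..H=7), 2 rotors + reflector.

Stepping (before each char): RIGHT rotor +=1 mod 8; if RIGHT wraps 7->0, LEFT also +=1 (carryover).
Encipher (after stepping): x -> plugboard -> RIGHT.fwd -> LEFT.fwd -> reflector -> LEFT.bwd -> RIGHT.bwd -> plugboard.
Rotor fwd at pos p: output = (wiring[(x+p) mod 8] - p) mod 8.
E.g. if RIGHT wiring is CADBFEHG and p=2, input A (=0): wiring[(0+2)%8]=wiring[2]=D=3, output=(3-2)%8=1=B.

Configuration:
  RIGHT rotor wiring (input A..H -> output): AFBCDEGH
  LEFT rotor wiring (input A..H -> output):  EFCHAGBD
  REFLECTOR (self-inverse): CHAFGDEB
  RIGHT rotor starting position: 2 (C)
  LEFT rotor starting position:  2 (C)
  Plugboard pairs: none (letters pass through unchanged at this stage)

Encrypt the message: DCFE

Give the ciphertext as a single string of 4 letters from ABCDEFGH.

Char 1 ('D'): step: R->3, L=2; D->plug->D->R->D->L->E->refl->G->L'->C->R'->G->plug->G
Char 2 ('C'): step: R->4, L=2; C->plug->C->R->C->L->G->refl->E->L'->D->R'->D->plug->D
Char 3 ('F'): step: R->5, L=2; F->plug->F->R->E->L->H->refl->B->L'->F->R'->G->plug->G
Char 4 ('E'): step: R->6, L=2; E->plug->E->R->D->L->E->refl->G->L'->C->R'->C->plug->C

Answer: GDGC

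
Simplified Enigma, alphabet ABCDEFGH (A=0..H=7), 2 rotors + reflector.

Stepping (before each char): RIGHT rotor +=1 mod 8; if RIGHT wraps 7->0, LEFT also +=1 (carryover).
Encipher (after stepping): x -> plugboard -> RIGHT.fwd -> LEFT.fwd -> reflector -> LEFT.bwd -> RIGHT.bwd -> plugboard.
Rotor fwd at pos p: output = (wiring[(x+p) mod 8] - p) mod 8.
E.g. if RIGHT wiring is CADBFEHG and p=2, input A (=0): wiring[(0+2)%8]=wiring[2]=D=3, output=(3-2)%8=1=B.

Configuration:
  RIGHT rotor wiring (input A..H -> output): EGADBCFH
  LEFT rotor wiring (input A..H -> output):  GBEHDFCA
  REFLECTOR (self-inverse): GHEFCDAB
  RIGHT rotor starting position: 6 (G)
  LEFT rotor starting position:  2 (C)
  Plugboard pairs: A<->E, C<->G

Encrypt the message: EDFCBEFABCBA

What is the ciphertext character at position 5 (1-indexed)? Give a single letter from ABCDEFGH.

Char 1 ('E'): step: R->7, L=2; E->plug->A->R->A->L->C->refl->E->L'->G->R'->H->plug->H
Char 2 ('D'): step: R->0, L->3 (L advanced); D->plug->D->R->D->L->H->refl->B->L'->H->R'->H->plug->H
Char 3 ('F'): step: R->1, L=3; F->plug->F->R->E->L->F->refl->D->L'->F->R'->A->plug->E
Char 4 ('C'): step: R->2, L=3; C->plug->G->R->C->L->C->refl->E->L'->A->R'->D->plug->D
Char 5 ('B'): step: R->3, L=3; B->plug->B->R->G->L->G->refl->A->L'->B->R'->F->plug->F

F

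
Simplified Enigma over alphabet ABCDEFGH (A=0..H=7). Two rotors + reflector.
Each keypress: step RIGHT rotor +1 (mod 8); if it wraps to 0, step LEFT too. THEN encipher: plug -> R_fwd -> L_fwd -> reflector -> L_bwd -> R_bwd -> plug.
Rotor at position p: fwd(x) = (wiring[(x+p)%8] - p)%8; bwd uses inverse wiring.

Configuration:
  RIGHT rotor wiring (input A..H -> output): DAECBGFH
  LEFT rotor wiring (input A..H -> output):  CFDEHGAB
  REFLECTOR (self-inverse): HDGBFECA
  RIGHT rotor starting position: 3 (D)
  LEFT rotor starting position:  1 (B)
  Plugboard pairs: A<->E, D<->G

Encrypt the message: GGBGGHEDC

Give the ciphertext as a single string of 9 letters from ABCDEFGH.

Char 1 ('G'): step: R->4, L=1; G->plug->D->R->D->L->G->refl->C->L'->B->R'->C->plug->C
Char 2 ('G'): step: R->5, L=1; G->plug->D->R->G->L->A->refl->H->L'->F->R'->G->plug->D
Char 3 ('B'): step: R->6, L=1; B->plug->B->R->B->L->C->refl->G->L'->D->R'->G->plug->D
Char 4 ('G'): step: R->7, L=1; G->plug->D->R->F->L->H->refl->A->L'->G->R'->H->plug->H
Char 5 ('G'): step: R->0, L->2 (L advanced); G->plug->D->R->C->L->F->refl->E->L'->D->R'->A->plug->E
Char 6 ('H'): step: R->1, L=2; H->plug->H->R->C->L->F->refl->E->L'->D->R'->B->plug->B
Char 7 ('E'): step: R->2, L=2; E->plug->A->R->C->L->F->refl->E->L'->D->R'->E->plug->A
Char 8 ('D'): step: R->3, L=2; D->plug->G->R->F->L->H->refl->A->L'->G->R'->B->plug->B
Char 9 ('C'): step: R->4, L=2; C->plug->C->R->B->L->C->refl->G->L'->E->R'->F->plug->F

Answer: CDDHEBABF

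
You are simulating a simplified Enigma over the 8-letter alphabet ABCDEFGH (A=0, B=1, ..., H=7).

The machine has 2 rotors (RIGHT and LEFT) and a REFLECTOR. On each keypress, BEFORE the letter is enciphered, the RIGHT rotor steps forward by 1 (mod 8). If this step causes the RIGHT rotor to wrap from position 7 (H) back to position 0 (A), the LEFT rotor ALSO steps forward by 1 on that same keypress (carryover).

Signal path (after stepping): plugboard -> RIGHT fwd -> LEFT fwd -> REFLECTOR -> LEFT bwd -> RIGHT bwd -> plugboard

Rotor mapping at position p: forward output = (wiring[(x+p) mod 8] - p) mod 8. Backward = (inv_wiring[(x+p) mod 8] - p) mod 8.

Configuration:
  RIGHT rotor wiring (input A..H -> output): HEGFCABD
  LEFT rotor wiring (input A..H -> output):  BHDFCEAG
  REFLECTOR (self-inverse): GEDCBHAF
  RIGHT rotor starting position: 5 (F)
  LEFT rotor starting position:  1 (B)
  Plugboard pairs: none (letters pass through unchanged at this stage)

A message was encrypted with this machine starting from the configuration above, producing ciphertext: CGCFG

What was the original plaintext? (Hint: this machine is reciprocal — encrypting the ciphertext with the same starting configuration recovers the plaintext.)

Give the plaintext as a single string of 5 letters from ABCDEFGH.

Answer: GAABC

Derivation:
Char 1 ('C'): step: R->6, L=1; C->plug->C->R->B->L->C->refl->D->L'->E->R'->G->plug->G
Char 2 ('G'): step: R->7, L=1; G->plug->G->R->B->L->C->refl->D->L'->E->R'->A->plug->A
Char 3 ('C'): step: R->0, L->2 (L advanced); C->plug->C->R->G->L->H->refl->F->L'->H->R'->A->plug->A
Char 4 ('F'): step: R->1, L=2; F->plug->F->R->A->L->B->refl->E->L'->F->R'->B->plug->B
Char 5 ('G'): step: R->2, L=2; G->plug->G->R->F->L->E->refl->B->L'->A->R'->C->plug->C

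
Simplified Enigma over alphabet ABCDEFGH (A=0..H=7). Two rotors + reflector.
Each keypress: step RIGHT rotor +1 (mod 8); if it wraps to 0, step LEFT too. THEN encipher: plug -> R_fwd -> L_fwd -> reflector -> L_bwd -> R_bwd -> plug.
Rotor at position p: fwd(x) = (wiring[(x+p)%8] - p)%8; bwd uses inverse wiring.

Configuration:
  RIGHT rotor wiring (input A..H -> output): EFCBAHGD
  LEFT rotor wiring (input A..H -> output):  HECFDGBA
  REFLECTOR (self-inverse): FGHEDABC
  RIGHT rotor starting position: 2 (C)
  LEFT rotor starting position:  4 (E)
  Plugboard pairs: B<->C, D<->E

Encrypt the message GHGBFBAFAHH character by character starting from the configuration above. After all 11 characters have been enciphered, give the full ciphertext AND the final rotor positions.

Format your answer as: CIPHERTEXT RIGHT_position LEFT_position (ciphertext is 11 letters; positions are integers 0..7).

Char 1 ('G'): step: R->3, L=4; G->plug->G->R->C->L->F->refl->A->L'->F->R'->B->plug->C
Char 2 ('H'): step: R->4, L=4; H->plug->H->R->F->L->A->refl->F->L'->C->R'->C->plug->B
Char 3 ('G'): step: R->5, L=4; G->plug->G->R->E->L->D->refl->E->L'->D->R'->H->plug->H
Char 4 ('B'): step: R->6, L=4; B->plug->C->R->G->L->G->refl->B->L'->H->R'->D->plug->E
Char 5 ('F'): step: R->7, L=4; F->plug->F->R->B->L->C->refl->H->L'->A->R'->G->plug->G
Char 6 ('B'): step: R->0, L->5 (L advanced); B->plug->C->R->C->L->D->refl->E->L'->B->R'->D->plug->E
Char 7 ('A'): step: R->1, L=5; A->plug->A->R->E->L->H->refl->C->L'->D->R'->H->plug->H
Char 8 ('F'): step: R->2, L=5; F->plug->F->R->B->L->E->refl->D->L'->C->R'->G->plug->G
Char 9 ('A'): step: R->3, L=5; A->plug->A->R->G->L->A->refl->F->L'->F->R'->B->plug->C
Char 10 ('H'): step: R->4, L=5; H->plug->H->R->F->L->F->refl->A->L'->G->R'->G->plug->G
Char 11 ('H'): step: R->5, L=5; H->plug->H->R->D->L->C->refl->H->L'->E->R'->G->plug->G
Final: ciphertext=CBHEGEHGCGG, RIGHT=5, LEFT=5

Answer: CBHEGEHGCGG 5 5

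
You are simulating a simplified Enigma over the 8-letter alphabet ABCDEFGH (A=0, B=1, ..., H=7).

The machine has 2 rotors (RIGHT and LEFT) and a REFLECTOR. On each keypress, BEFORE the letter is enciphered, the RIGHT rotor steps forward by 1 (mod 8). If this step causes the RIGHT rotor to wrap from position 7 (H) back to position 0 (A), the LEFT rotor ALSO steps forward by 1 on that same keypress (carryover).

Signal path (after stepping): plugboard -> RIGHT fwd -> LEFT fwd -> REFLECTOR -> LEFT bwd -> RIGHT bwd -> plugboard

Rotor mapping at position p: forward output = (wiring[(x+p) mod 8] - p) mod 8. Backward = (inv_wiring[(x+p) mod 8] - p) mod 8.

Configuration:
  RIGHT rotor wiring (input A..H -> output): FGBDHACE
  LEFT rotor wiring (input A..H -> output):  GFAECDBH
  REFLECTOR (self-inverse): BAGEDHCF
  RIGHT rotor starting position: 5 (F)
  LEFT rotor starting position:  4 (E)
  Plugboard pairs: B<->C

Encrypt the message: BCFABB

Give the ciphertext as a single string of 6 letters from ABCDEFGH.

Char 1 ('B'): step: R->6, L=4; B->plug->C->R->H->L->A->refl->B->L'->F->R'->F->plug->F
Char 2 ('C'): step: R->7, L=4; C->plug->B->R->G->L->E->refl->D->L'->D->R'->H->plug->H
Char 3 ('F'): step: R->0, L->5 (L advanced); F->plug->F->R->A->L->G->refl->C->L'->C->R'->G->plug->G
Char 4 ('A'): step: R->1, L=5; A->plug->A->R->F->L->D->refl->E->L'->B->R'->F->plug->F
Char 5 ('B'): step: R->2, L=5; B->plug->C->R->F->L->D->refl->E->L'->B->R'->B->plug->C
Char 6 ('B'): step: R->3, L=5; B->plug->C->R->F->L->D->refl->E->L'->B->R'->E->plug->E

Answer: FHGFCE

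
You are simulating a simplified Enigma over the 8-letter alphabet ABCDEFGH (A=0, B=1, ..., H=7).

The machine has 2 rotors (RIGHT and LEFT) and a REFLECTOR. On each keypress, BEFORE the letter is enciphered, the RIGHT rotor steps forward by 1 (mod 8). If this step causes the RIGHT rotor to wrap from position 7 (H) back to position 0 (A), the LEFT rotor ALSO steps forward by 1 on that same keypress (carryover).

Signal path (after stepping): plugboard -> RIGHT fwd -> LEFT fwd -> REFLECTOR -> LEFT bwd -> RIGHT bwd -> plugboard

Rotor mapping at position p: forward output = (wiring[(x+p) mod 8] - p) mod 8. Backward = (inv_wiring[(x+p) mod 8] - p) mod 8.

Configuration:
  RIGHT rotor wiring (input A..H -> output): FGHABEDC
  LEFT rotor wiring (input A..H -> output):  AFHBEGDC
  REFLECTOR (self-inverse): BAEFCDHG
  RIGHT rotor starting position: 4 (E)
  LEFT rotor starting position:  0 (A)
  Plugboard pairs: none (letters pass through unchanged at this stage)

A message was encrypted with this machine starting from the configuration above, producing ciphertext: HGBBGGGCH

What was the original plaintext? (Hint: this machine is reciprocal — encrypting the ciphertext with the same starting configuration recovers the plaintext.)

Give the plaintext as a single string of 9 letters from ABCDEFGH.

Answer: ADEHCHHEG

Derivation:
Char 1 ('H'): step: R->5, L=0; H->plug->H->R->E->L->E->refl->C->L'->H->R'->A->plug->A
Char 2 ('G'): step: R->6, L=0; G->plug->G->R->D->L->B->refl->A->L'->A->R'->D->plug->D
Char 3 ('B'): step: R->7, L=0; B->plug->B->R->G->L->D->refl->F->L'->B->R'->E->plug->E
Char 4 ('B'): step: R->0, L->1 (L advanced); B->plug->B->R->G->L->B->refl->A->L'->C->R'->H->plug->H
Char 5 ('G'): step: R->1, L=1; G->plug->G->R->B->L->G->refl->H->L'->H->R'->C->plug->C
Char 6 ('G'): step: R->2, L=1; G->plug->G->R->D->L->D->refl->F->L'->E->R'->H->plug->H
Char 7 ('G'): step: R->3, L=1; G->plug->G->R->D->L->D->refl->F->L'->E->R'->H->plug->H
Char 8 ('C'): step: R->4, L=1; C->plug->C->R->H->L->H->refl->G->L'->B->R'->E->plug->E
Char 9 ('H'): step: R->5, L=1; H->plug->H->R->E->L->F->refl->D->L'->D->R'->G->plug->G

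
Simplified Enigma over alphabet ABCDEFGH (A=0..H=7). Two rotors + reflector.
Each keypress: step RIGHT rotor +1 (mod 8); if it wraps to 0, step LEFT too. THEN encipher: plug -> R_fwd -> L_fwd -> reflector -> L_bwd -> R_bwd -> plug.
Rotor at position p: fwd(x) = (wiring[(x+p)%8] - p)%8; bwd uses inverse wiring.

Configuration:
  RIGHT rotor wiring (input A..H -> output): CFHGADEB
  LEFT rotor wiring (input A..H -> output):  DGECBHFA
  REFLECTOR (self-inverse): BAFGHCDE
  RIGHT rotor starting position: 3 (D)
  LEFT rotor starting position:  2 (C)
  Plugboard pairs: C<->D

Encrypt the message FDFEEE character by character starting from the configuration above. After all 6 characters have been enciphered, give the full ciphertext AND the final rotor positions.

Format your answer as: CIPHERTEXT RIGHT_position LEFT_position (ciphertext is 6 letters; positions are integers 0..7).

Answer: ECBAAG 1 3

Derivation:
Char 1 ('F'): step: R->4, L=2; F->plug->F->R->B->L->A->refl->B->L'->G->R'->E->plug->E
Char 2 ('D'): step: R->5, L=2; D->plug->C->R->E->L->D->refl->G->L'->F->R'->D->plug->C
Char 3 ('F'): step: R->6, L=2; F->plug->F->R->A->L->C->refl->F->L'->D->R'->B->plug->B
Char 4 ('E'): step: R->7, L=2; E->plug->E->R->H->L->E->refl->H->L'->C->R'->A->plug->A
Char 5 ('E'): step: R->0, L->3 (L advanced); E->plug->E->R->A->L->H->refl->E->L'->C->R'->A->plug->A
Char 6 ('E'): step: R->1, L=3; E->plug->E->R->C->L->E->refl->H->L'->A->R'->G->plug->G
Final: ciphertext=ECBAAG, RIGHT=1, LEFT=3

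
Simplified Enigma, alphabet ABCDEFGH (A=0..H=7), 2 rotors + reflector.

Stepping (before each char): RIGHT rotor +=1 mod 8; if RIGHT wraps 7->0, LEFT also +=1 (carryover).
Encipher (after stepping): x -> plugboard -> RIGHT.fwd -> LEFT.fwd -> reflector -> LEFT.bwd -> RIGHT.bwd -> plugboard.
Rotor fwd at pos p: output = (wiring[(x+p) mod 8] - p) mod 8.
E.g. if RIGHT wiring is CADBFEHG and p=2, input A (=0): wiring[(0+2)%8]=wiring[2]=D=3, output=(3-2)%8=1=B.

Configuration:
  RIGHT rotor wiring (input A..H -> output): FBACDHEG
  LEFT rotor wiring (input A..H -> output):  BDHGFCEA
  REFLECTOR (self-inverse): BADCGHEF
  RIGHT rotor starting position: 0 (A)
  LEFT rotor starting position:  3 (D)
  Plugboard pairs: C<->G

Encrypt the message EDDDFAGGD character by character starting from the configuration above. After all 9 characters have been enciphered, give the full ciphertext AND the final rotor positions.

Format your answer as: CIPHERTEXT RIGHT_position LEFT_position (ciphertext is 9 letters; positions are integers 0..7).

Char 1 ('E'): step: R->1, L=3; E->plug->E->R->G->L->A->refl->B->L'->D->R'->F->plug->F
Char 2 ('D'): step: R->2, L=3; D->plug->D->R->F->L->G->refl->E->L'->H->R'->H->plug->H
Char 3 ('D'): step: R->3, L=3; D->plug->D->R->B->L->C->refl->D->L'->A->R'->B->plug->B
Char 4 ('D'): step: R->4, L=3; D->plug->D->R->C->L->H->refl->F->L'->E->R'->G->plug->C
Char 5 ('F'): step: R->5, L=3; F->plug->F->R->D->L->B->refl->A->L'->G->R'->H->plug->H
Char 6 ('A'): step: R->6, L=3; A->plug->A->R->G->L->A->refl->B->L'->D->R'->D->plug->D
Char 7 ('G'): step: R->7, L=3; G->plug->C->R->C->L->H->refl->F->L'->E->R'->F->plug->F
Char 8 ('G'): step: R->0, L->4 (L advanced); G->plug->C->R->A->L->B->refl->A->L'->C->R'->D->plug->D
Char 9 ('D'): step: R->1, L=4; D->plug->D->R->C->L->A->refl->B->L'->A->R'->A->plug->A
Final: ciphertext=FHBCHDFDA, RIGHT=1, LEFT=4

Answer: FHBCHDFDA 1 4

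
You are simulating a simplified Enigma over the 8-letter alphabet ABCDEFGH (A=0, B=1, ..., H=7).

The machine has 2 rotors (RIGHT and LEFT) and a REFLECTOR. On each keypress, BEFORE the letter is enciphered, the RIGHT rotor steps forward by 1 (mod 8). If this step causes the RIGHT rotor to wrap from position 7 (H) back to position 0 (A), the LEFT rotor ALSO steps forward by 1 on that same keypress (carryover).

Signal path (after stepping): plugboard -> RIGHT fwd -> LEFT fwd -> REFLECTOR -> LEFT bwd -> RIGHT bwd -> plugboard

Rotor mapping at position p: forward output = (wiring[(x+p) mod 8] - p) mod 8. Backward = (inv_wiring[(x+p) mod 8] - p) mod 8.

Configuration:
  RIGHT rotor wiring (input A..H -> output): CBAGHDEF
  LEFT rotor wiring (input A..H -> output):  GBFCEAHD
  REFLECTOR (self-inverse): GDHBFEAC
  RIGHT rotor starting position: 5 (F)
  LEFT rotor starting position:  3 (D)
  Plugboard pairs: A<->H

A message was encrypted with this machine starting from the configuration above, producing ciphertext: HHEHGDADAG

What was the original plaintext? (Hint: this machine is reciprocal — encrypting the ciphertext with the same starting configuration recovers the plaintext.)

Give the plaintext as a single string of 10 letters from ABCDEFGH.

Char 1 ('H'): step: R->6, L=3; H->plug->A->R->G->L->G->refl->A->L'->E->R'->C->plug->C
Char 2 ('H'): step: R->7, L=3; H->plug->A->R->G->L->G->refl->A->L'->E->R'->G->plug->G
Char 3 ('E'): step: R->0, L->4 (L advanced); E->plug->E->R->H->L->G->refl->A->L'->A->R'->C->plug->C
Char 4 ('H'): step: R->1, L=4; H->plug->A->R->A->L->A->refl->G->L'->H->R'->B->plug->B
Char 5 ('G'): step: R->2, L=4; G->plug->G->R->A->L->A->refl->G->L'->H->R'->H->plug->A
Char 6 ('D'): step: R->3, L=4; D->plug->D->R->B->L->E->refl->F->L'->F->R'->H->plug->A
Char 7 ('A'): step: R->4, L=4; A->plug->H->R->C->L->D->refl->B->L'->G->R'->E->plug->E
Char 8 ('D'): step: R->5, L=4; D->plug->D->R->F->L->F->refl->E->L'->B->R'->G->plug->G
Char 9 ('A'): step: R->6, L=4; A->plug->H->R->F->L->F->refl->E->L'->B->R'->G->plug->G
Char 10 ('G'): step: R->7, L=4; G->plug->G->R->E->L->C->refl->H->L'->D->R'->B->plug->B

Answer: CGCBAAEGGB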